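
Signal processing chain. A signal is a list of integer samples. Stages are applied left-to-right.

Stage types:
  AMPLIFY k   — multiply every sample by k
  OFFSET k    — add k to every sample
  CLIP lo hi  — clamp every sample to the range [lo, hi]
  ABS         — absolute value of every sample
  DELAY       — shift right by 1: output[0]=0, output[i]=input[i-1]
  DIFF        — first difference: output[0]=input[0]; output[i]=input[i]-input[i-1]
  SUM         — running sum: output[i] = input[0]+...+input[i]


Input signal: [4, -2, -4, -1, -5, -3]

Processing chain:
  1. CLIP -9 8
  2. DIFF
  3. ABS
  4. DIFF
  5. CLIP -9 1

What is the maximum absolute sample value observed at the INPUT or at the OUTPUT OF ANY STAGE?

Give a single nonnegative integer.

Answer: 6

Derivation:
Input: [4, -2, -4, -1, -5, -3] (max |s|=5)
Stage 1 (CLIP -9 8): clip(4,-9,8)=4, clip(-2,-9,8)=-2, clip(-4,-9,8)=-4, clip(-1,-9,8)=-1, clip(-5,-9,8)=-5, clip(-3,-9,8)=-3 -> [4, -2, -4, -1, -5, -3] (max |s|=5)
Stage 2 (DIFF): s[0]=4, -2-4=-6, -4--2=-2, -1--4=3, -5--1=-4, -3--5=2 -> [4, -6, -2, 3, -4, 2] (max |s|=6)
Stage 3 (ABS): |4|=4, |-6|=6, |-2|=2, |3|=3, |-4|=4, |2|=2 -> [4, 6, 2, 3, 4, 2] (max |s|=6)
Stage 4 (DIFF): s[0]=4, 6-4=2, 2-6=-4, 3-2=1, 4-3=1, 2-4=-2 -> [4, 2, -4, 1, 1, -2] (max |s|=4)
Stage 5 (CLIP -9 1): clip(4,-9,1)=1, clip(2,-9,1)=1, clip(-4,-9,1)=-4, clip(1,-9,1)=1, clip(1,-9,1)=1, clip(-2,-9,1)=-2 -> [1, 1, -4, 1, 1, -2] (max |s|=4)
Overall max amplitude: 6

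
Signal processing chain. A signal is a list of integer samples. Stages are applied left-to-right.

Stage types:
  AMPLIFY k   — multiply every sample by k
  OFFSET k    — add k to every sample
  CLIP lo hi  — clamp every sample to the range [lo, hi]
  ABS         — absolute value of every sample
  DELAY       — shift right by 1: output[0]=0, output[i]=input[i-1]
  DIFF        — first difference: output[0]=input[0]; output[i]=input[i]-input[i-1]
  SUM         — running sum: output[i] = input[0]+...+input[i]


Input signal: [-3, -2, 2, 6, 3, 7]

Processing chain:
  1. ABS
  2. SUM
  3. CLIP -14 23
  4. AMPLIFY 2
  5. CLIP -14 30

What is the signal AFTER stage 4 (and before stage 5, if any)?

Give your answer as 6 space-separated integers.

Answer: 6 10 14 26 32 46

Derivation:
Input: [-3, -2, 2, 6, 3, 7]
Stage 1 (ABS): |-3|=3, |-2|=2, |2|=2, |6|=6, |3|=3, |7|=7 -> [3, 2, 2, 6, 3, 7]
Stage 2 (SUM): sum[0..0]=3, sum[0..1]=5, sum[0..2]=7, sum[0..3]=13, sum[0..4]=16, sum[0..5]=23 -> [3, 5, 7, 13, 16, 23]
Stage 3 (CLIP -14 23): clip(3,-14,23)=3, clip(5,-14,23)=5, clip(7,-14,23)=7, clip(13,-14,23)=13, clip(16,-14,23)=16, clip(23,-14,23)=23 -> [3, 5, 7, 13, 16, 23]
Stage 4 (AMPLIFY 2): 3*2=6, 5*2=10, 7*2=14, 13*2=26, 16*2=32, 23*2=46 -> [6, 10, 14, 26, 32, 46]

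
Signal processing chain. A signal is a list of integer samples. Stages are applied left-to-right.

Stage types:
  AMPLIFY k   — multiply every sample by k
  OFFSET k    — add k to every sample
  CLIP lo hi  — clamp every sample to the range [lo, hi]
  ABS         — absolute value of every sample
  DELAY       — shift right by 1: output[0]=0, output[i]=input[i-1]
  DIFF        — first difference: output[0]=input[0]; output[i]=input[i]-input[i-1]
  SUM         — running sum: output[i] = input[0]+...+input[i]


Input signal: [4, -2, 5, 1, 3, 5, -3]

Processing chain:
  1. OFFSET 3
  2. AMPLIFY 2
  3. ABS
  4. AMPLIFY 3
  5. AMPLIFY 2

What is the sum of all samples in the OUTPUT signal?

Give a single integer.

Answer: 408

Derivation:
Input: [4, -2, 5, 1, 3, 5, -3]
Stage 1 (OFFSET 3): 4+3=7, -2+3=1, 5+3=8, 1+3=4, 3+3=6, 5+3=8, -3+3=0 -> [7, 1, 8, 4, 6, 8, 0]
Stage 2 (AMPLIFY 2): 7*2=14, 1*2=2, 8*2=16, 4*2=8, 6*2=12, 8*2=16, 0*2=0 -> [14, 2, 16, 8, 12, 16, 0]
Stage 3 (ABS): |14|=14, |2|=2, |16|=16, |8|=8, |12|=12, |16|=16, |0|=0 -> [14, 2, 16, 8, 12, 16, 0]
Stage 4 (AMPLIFY 3): 14*3=42, 2*3=6, 16*3=48, 8*3=24, 12*3=36, 16*3=48, 0*3=0 -> [42, 6, 48, 24, 36, 48, 0]
Stage 5 (AMPLIFY 2): 42*2=84, 6*2=12, 48*2=96, 24*2=48, 36*2=72, 48*2=96, 0*2=0 -> [84, 12, 96, 48, 72, 96, 0]
Output sum: 408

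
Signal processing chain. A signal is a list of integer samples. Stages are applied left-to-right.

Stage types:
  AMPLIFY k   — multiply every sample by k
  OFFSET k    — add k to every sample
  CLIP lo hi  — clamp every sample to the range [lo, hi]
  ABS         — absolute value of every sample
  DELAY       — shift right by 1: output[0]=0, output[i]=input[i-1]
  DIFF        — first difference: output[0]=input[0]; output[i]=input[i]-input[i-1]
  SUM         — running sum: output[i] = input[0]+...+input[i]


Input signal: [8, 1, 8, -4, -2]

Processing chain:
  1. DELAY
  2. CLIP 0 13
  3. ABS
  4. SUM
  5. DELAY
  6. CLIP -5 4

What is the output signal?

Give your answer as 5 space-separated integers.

Input: [8, 1, 8, -4, -2]
Stage 1 (DELAY): [0, 8, 1, 8, -4] = [0, 8, 1, 8, -4] -> [0, 8, 1, 8, -4]
Stage 2 (CLIP 0 13): clip(0,0,13)=0, clip(8,0,13)=8, clip(1,0,13)=1, clip(8,0,13)=8, clip(-4,0,13)=0 -> [0, 8, 1, 8, 0]
Stage 3 (ABS): |0|=0, |8|=8, |1|=1, |8|=8, |0|=0 -> [0, 8, 1, 8, 0]
Stage 4 (SUM): sum[0..0]=0, sum[0..1]=8, sum[0..2]=9, sum[0..3]=17, sum[0..4]=17 -> [0, 8, 9, 17, 17]
Stage 5 (DELAY): [0, 0, 8, 9, 17] = [0, 0, 8, 9, 17] -> [0, 0, 8, 9, 17]
Stage 6 (CLIP -5 4): clip(0,-5,4)=0, clip(0,-5,4)=0, clip(8,-5,4)=4, clip(9,-5,4)=4, clip(17,-5,4)=4 -> [0, 0, 4, 4, 4]

Answer: 0 0 4 4 4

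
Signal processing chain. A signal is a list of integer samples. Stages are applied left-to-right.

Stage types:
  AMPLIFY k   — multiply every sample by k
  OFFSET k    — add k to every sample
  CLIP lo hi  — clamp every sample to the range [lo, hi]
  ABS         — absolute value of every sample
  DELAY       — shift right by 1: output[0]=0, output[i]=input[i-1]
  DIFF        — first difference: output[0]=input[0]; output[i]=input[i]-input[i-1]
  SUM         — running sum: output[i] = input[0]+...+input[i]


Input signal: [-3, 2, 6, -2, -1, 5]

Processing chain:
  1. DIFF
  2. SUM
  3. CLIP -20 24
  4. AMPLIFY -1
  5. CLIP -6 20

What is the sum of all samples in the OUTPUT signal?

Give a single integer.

Input: [-3, 2, 6, -2, -1, 5]
Stage 1 (DIFF): s[0]=-3, 2--3=5, 6-2=4, -2-6=-8, -1--2=1, 5--1=6 -> [-3, 5, 4, -8, 1, 6]
Stage 2 (SUM): sum[0..0]=-3, sum[0..1]=2, sum[0..2]=6, sum[0..3]=-2, sum[0..4]=-1, sum[0..5]=5 -> [-3, 2, 6, -2, -1, 5]
Stage 3 (CLIP -20 24): clip(-3,-20,24)=-3, clip(2,-20,24)=2, clip(6,-20,24)=6, clip(-2,-20,24)=-2, clip(-1,-20,24)=-1, clip(5,-20,24)=5 -> [-3, 2, 6, -2, -1, 5]
Stage 4 (AMPLIFY -1): -3*-1=3, 2*-1=-2, 6*-1=-6, -2*-1=2, -1*-1=1, 5*-1=-5 -> [3, -2, -6, 2, 1, -5]
Stage 5 (CLIP -6 20): clip(3,-6,20)=3, clip(-2,-6,20)=-2, clip(-6,-6,20)=-6, clip(2,-6,20)=2, clip(1,-6,20)=1, clip(-5,-6,20)=-5 -> [3, -2, -6, 2, 1, -5]
Output sum: -7

Answer: -7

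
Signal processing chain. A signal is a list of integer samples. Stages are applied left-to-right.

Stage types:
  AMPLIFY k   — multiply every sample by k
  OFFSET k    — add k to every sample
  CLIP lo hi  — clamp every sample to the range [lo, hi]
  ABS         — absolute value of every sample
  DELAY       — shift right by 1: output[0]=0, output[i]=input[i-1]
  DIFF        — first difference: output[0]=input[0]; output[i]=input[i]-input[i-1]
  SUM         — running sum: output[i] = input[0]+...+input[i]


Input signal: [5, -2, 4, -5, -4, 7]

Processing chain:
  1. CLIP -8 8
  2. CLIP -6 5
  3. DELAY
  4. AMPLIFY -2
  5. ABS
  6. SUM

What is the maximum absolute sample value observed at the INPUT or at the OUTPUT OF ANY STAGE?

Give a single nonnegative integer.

Input: [5, -2, 4, -5, -4, 7] (max |s|=7)
Stage 1 (CLIP -8 8): clip(5,-8,8)=5, clip(-2,-8,8)=-2, clip(4,-8,8)=4, clip(-5,-8,8)=-5, clip(-4,-8,8)=-4, clip(7,-8,8)=7 -> [5, -2, 4, -5, -4, 7] (max |s|=7)
Stage 2 (CLIP -6 5): clip(5,-6,5)=5, clip(-2,-6,5)=-2, clip(4,-6,5)=4, clip(-5,-6,5)=-5, clip(-4,-6,5)=-4, clip(7,-6,5)=5 -> [5, -2, 4, -5, -4, 5] (max |s|=5)
Stage 3 (DELAY): [0, 5, -2, 4, -5, -4] = [0, 5, -2, 4, -5, -4] -> [0, 5, -2, 4, -5, -4] (max |s|=5)
Stage 4 (AMPLIFY -2): 0*-2=0, 5*-2=-10, -2*-2=4, 4*-2=-8, -5*-2=10, -4*-2=8 -> [0, -10, 4, -8, 10, 8] (max |s|=10)
Stage 5 (ABS): |0|=0, |-10|=10, |4|=4, |-8|=8, |10|=10, |8|=8 -> [0, 10, 4, 8, 10, 8] (max |s|=10)
Stage 6 (SUM): sum[0..0]=0, sum[0..1]=10, sum[0..2]=14, sum[0..3]=22, sum[0..4]=32, sum[0..5]=40 -> [0, 10, 14, 22, 32, 40] (max |s|=40)
Overall max amplitude: 40

Answer: 40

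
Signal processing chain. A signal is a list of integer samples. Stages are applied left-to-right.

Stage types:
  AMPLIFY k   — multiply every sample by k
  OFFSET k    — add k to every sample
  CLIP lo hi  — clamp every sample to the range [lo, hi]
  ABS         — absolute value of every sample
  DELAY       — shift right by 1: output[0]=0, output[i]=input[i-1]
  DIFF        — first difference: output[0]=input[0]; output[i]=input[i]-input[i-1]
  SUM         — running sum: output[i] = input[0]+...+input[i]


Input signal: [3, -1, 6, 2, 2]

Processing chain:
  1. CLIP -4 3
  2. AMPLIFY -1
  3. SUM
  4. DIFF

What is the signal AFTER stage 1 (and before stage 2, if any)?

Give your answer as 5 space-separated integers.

Input: [3, -1, 6, 2, 2]
Stage 1 (CLIP -4 3): clip(3,-4,3)=3, clip(-1,-4,3)=-1, clip(6,-4,3)=3, clip(2,-4,3)=2, clip(2,-4,3)=2 -> [3, -1, 3, 2, 2]

Answer: 3 -1 3 2 2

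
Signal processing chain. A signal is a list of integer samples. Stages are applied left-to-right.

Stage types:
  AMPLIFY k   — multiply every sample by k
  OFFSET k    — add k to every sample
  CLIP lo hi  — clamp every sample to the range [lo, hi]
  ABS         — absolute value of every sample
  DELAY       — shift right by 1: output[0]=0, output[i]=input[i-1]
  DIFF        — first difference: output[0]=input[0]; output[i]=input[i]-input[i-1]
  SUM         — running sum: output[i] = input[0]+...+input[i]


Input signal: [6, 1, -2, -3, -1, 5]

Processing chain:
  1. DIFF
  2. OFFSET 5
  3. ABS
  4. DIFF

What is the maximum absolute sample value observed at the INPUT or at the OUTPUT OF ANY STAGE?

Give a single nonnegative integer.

Answer: 11

Derivation:
Input: [6, 1, -2, -3, -1, 5] (max |s|=6)
Stage 1 (DIFF): s[0]=6, 1-6=-5, -2-1=-3, -3--2=-1, -1--3=2, 5--1=6 -> [6, -5, -3, -1, 2, 6] (max |s|=6)
Stage 2 (OFFSET 5): 6+5=11, -5+5=0, -3+5=2, -1+5=4, 2+5=7, 6+5=11 -> [11, 0, 2, 4, 7, 11] (max |s|=11)
Stage 3 (ABS): |11|=11, |0|=0, |2|=2, |4|=4, |7|=7, |11|=11 -> [11, 0, 2, 4, 7, 11] (max |s|=11)
Stage 4 (DIFF): s[0]=11, 0-11=-11, 2-0=2, 4-2=2, 7-4=3, 11-7=4 -> [11, -11, 2, 2, 3, 4] (max |s|=11)
Overall max amplitude: 11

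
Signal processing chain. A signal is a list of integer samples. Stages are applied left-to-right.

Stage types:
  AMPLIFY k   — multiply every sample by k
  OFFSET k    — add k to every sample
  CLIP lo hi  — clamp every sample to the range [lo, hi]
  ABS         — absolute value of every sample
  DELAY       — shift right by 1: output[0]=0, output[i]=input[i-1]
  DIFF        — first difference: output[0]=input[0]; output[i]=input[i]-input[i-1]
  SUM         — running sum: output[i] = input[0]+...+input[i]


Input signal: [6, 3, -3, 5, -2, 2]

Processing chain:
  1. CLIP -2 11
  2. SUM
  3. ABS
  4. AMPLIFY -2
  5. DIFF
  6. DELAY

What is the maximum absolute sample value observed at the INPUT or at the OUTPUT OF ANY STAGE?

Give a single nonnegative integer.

Answer: 24

Derivation:
Input: [6, 3, -3, 5, -2, 2] (max |s|=6)
Stage 1 (CLIP -2 11): clip(6,-2,11)=6, clip(3,-2,11)=3, clip(-3,-2,11)=-2, clip(5,-2,11)=5, clip(-2,-2,11)=-2, clip(2,-2,11)=2 -> [6, 3, -2, 5, -2, 2] (max |s|=6)
Stage 2 (SUM): sum[0..0]=6, sum[0..1]=9, sum[0..2]=7, sum[0..3]=12, sum[0..4]=10, sum[0..5]=12 -> [6, 9, 7, 12, 10, 12] (max |s|=12)
Stage 3 (ABS): |6|=6, |9|=9, |7|=7, |12|=12, |10|=10, |12|=12 -> [6, 9, 7, 12, 10, 12] (max |s|=12)
Stage 4 (AMPLIFY -2): 6*-2=-12, 9*-2=-18, 7*-2=-14, 12*-2=-24, 10*-2=-20, 12*-2=-24 -> [-12, -18, -14, -24, -20, -24] (max |s|=24)
Stage 5 (DIFF): s[0]=-12, -18--12=-6, -14--18=4, -24--14=-10, -20--24=4, -24--20=-4 -> [-12, -6, 4, -10, 4, -4] (max |s|=12)
Stage 6 (DELAY): [0, -12, -6, 4, -10, 4] = [0, -12, -6, 4, -10, 4] -> [0, -12, -6, 4, -10, 4] (max |s|=12)
Overall max amplitude: 24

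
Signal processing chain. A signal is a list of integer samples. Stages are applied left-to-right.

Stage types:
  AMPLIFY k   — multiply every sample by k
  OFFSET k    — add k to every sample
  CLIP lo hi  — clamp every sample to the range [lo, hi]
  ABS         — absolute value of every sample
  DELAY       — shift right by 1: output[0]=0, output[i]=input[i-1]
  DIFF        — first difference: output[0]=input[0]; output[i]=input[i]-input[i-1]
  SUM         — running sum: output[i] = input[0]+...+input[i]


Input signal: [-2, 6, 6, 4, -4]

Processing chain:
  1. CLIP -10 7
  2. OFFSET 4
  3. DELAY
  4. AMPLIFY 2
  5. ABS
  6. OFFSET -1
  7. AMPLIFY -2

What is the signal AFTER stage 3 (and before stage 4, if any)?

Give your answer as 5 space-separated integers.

Input: [-2, 6, 6, 4, -4]
Stage 1 (CLIP -10 7): clip(-2,-10,7)=-2, clip(6,-10,7)=6, clip(6,-10,7)=6, clip(4,-10,7)=4, clip(-4,-10,7)=-4 -> [-2, 6, 6, 4, -4]
Stage 2 (OFFSET 4): -2+4=2, 6+4=10, 6+4=10, 4+4=8, -4+4=0 -> [2, 10, 10, 8, 0]
Stage 3 (DELAY): [0, 2, 10, 10, 8] = [0, 2, 10, 10, 8] -> [0, 2, 10, 10, 8]

Answer: 0 2 10 10 8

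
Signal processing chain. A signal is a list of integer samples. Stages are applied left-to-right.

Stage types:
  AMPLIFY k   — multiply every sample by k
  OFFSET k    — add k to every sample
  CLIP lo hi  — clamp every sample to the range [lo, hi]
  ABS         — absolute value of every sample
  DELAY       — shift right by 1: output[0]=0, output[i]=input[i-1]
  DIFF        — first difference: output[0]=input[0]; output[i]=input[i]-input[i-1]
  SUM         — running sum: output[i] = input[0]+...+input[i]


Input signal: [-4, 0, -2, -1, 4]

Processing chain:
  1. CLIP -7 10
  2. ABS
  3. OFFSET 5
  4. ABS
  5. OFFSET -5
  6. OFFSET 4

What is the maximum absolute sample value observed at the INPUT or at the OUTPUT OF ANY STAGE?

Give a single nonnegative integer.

Input: [-4, 0, -2, -1, 4] (max |s|=4)
Stage 1 (CLIP -7 10): clip(-4,-7,10)=-4, clip(0,-7,10)=0, clip(-2,-7,10)=-2, clip(-1,-7,10)=-1, clip(4,-7,10)=4 -> [-4, 0, -2, -1, 4] (max |s|=4)
Stage 2 (ABS): |-4|=4, |0|=0, |-2|=2, |-1|=1, |4|=4 -> [4, 0, 2, 1, 4] (max |s|=4)
Stage 3 (OFFSET 5): 4+5=9, 0+5=5, 2+5=7, 1+5=6, 4+5=9 -> [9, 5, 7, 6, 9] (max |s|=9)
Stage 4 (ABS): |9|=9, |5|=5, |7|=7, |6|=6, |9|=9 -> [9, 5, 7, 6, 9] (max |s|=9)
Stage 5 (OFFSET -5): 9+-5=4, 5+-5=0, 7+-5=2, 6+-5=1, 9+-5=4 -> [4, 0, 2, 1, 4] (max |s|=4)
Stage 6 (OFFSET 4): 4+4=8, 0+4=4, 2+4=6, 1+4=5, 4+4=8 -> [8, 4, 6, 5, 8] (max |s|=8)
Overall max amplitude: 9

Answer: 9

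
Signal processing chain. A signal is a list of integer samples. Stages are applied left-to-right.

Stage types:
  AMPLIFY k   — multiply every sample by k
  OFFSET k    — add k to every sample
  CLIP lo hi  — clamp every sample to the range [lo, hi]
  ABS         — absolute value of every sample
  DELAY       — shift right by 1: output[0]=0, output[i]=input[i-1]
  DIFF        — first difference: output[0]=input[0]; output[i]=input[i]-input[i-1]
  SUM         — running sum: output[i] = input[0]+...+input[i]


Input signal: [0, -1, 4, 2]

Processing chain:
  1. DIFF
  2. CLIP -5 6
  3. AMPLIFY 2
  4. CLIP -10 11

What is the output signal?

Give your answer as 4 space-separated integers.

Answer: 0 -2 10 -4

Derivation:
Input: [0, -1, 4, 2]
Stage 1 (DIFF): s[0]=0, -1-0=-1, 4--1=5, 2-4=-2 -> [0, -1, 5, -2]
Stage 2 (CLIP -5 6): clip(0,-5,6)=0, clip(-1,-5,6)=-1, clip(5,-5,6)=5, clip(-2,-5,6)=-2 -> [0, -1, 5, -2]
Stage 3 (AMPLIFY 2): 0*2=0, -1*2=-2, 5*2=10, -2*2=-4 -> [0, -2, 10, -4]
Stage 4 (CLIP -10 11): clip(0,-10,11)=0, clip(-2,-10,11)=-2, clip(10,-10,11)=10, clip(-4,-10,11)=-4 -> [0, -2, 10, -4]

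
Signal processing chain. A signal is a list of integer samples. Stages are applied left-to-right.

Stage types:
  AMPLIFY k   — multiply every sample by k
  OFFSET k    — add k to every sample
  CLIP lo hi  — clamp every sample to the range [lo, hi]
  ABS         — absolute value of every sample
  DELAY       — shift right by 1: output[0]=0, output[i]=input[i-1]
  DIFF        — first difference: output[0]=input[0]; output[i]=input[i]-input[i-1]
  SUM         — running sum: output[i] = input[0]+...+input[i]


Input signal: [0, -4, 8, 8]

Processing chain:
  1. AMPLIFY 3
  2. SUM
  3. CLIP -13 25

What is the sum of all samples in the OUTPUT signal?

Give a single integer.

Answer: 25

Derivation:
Input: [0, -4, 8, 8]
Stage 1 (AMPLIFY 3): 0*3=0, -4*3=-12, 8*3=24, 8*3=24 -> [0, -12, 24, 24]
Stage 2 (SUM): sum[0..0]=0, sum[0..1]=-12, sum[0..2]=12, sum[0..3]=36 -> [0, -12, 12, 36]
Stage 3 (CLIP -13 25): clip(0,-13,25)=0, clip(-12,-13,25)=-12, clip(12,-13,25)=12, clip(36,-13,25)=25 -> [0, -12, 12, 25]
Output sum: 25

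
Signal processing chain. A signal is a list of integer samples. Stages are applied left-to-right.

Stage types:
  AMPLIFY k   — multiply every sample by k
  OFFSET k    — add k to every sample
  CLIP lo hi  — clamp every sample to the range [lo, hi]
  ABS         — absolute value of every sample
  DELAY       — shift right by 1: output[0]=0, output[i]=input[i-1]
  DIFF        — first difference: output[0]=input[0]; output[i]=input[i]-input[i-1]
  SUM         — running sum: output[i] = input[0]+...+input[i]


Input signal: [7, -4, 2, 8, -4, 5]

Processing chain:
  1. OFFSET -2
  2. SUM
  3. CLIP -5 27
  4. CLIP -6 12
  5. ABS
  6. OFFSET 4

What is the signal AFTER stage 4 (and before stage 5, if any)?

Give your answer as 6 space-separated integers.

Input: [7, -4, 2, 8, -4, 5]
Stage 1 (OFFSET -2): 7+-2=5, -4+-2=-6, 2+-2=0, 8+-2=6, -4+-2=-6, 5+-2=3 -> [5, -6, 0, 6, -6, 3]
Stage 2 (SUM): sum[0..0]=5, sum[0..1]=-1, sum[0..2]=-1, sum[0..3]=5, sum[0..4]=-1, sum[0..5]=2 -> [5, -1, -1, 5, -1, 2]
Stage 3 (CLIP -5 27): clip(5,-5,27)=5, clip(-1,-5,27)=-1, clip(-1,-5,27)=-1, clip(5,-5,27)=5, clip(-1,-5,27)=-1, clip(2,-5,27)=2 -> [5, -1, -1, 5, -1, 2]
Stage 4 (CLIP -6 12): clip(5,-6,12)=5, clip(-1,-6,12)=-1, clip(-1,-6,12)=-1, clip(5,-6,12)=5, clip(-1,-6,12)=-1, clip(2,-6,12)=2 -> [5, -1, -1, 5, -1, 2]

Answer: 5 -1 -1 5 -1 2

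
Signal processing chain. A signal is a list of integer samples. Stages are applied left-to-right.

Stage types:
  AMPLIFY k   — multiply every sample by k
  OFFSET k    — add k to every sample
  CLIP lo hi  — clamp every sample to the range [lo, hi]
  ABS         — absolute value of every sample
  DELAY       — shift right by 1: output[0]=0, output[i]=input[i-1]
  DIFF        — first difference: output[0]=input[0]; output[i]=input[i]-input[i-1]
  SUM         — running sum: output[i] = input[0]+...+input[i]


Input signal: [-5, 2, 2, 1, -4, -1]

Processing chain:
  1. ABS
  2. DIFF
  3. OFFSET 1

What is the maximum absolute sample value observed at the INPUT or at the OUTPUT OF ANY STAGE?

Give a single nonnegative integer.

Answer: 6

Derivation:
Input: [-5, 2, 2, 1, -4, -1] (max |s|=5)
Stage 1 (ABS): |-5|=5, |2|=2, |2|=2, |1|=1, |-4|=4, |-1|=1 -> [5, 2, 2, 1, 4, 1] (max |s|=5)
Stage 2 (DIFF): s[0]=5, 2-5=-3, 2-2=0, 1-2=-1, 4-1=3, 1-4=-3 -> [5, -3, 0, -1, 3, -3] (max |s|=5)
Stage 3 (OFFSET 1): 5+1=6, -3+1=-2, 0+1=1, -1+1=0, 3+1=4, -3+1=-2 -> [6, -2, 1, 0, 4, -2] (max |s|=6)
Overall max amplitude: 6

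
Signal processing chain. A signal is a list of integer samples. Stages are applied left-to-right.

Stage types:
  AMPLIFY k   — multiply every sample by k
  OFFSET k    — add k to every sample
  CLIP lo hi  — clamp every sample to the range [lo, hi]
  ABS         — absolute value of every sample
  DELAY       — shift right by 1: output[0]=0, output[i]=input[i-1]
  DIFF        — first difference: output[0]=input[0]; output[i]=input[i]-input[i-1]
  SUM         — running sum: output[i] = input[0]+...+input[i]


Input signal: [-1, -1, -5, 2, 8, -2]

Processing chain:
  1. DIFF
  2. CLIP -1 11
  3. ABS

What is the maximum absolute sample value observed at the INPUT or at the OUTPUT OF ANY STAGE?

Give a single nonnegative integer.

Answer: 10

Derivation:
Input: [-1, -1, -5, 2, 8, -2] (max |s|=8)
Stage 1 (DIFF): s[0]=-1, -1--1=0, -5--1=-4, 2--5=7, 8-2=6, -2-8=-10 -> [-1, 0, -4, 7, 6, -10] (max |s|=10)
Stage 2 (CLIP -1 11): clip(-1,-1,11)=-1, clip(0,-1,11)=0, clip(-4,-1,11)=-1, clip(7,-1,11)=7, clip(6,-1,11)=6, clip(-10,-1,11)=-1 -> [-1, 0, -1, 7, 6, -1] (max |s|=7)
Stage 3 (ABS): |-1|=1, |0|=0, |-1|=1, |7|=7, |6|=6, |-1|=1 -> [1, 0, 1, 7, 6, 1] (max |s|=7)
Overall max amplitude: 10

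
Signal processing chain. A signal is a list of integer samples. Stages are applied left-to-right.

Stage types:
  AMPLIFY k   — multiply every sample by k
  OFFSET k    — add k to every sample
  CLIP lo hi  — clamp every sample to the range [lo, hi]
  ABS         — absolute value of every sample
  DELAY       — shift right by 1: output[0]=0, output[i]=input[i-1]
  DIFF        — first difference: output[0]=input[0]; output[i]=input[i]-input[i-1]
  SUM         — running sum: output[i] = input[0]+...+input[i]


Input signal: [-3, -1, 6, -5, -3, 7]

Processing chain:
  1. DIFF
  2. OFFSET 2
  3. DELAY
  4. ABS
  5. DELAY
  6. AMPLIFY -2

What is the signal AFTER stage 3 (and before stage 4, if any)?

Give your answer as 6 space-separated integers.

Answer: 0 -1 4 9 -9 4

Derivation:
Input: [-3, -1, 6, -5, -3, 7]
Stage 1 (DIFF): s[0]=-3, -1--3=2, 6--1=7, -5-6=-11, -3--5=2, 7--3=10 -> [-3, 2, 7, -11, 2, 10]
Stage 2 (OFFSET 2): -3+2=-1, 2+2=4, 7+2=9, -11+2=-9, 2+2=4, 10+2=12 -> [-1, 4, 9, -9, 4, 12]
Stage 3 (DELAY): [0, -1, 4, 9, -9, 4] = [0, -1, 4, 9, -9, 4] -> [0, -1, 4, 9, -9, 4]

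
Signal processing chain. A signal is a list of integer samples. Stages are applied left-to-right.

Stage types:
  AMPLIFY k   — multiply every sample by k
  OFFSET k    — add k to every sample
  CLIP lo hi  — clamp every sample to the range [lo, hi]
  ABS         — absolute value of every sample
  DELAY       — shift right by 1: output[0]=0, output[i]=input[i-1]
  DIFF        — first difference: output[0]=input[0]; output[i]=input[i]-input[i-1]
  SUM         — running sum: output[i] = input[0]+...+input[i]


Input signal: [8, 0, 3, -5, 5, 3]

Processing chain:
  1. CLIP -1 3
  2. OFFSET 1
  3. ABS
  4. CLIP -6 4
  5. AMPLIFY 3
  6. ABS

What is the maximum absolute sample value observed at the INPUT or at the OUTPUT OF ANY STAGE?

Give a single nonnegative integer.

Answer: 12

Derivation:
Input: [8, 0, 3, -5, 5, 3] (max |s|=8)
Stage 1 (CLIP -1 3): clip(8,-1,3)=3, clip(0,-1,3)=0, clip(3,-1,3)=3, clip(-5,-1,3)=-1, clip(5,-1,3)=3, clip(3,-1,3)=3 -> [3, 0, 3, -1, 3, 3] (max |s|=3)
Stage 2 (OFFSET 1): 3+1=4, 0+1=1, 3+1=4, -1+1=0, 3+1=4, 3+1=4 -> [4, 1, 4, 0, 4, 4] (max |s|=4)
Stage 3 (ABS): |4|=4, |1|=1, |4|=4, |0|=0, |4|=4, |4|=4 -> [4, 1, 4, 0, 4, 4] (max |s|=4)
Stage 4 (CLIP -6 4): clip(4,-6,4)=4, clip(1,-6,4)=1, clip(4,-6,4)=4, clip(0,-6,4)=0, clip(4,-6,4)=4, clip(4,-6,4)=4 -> [4, 1, 4, 0, 4, 4] (max |s|=4)
Stage 5 (AMPLIFY 3): 4*3=12, 1*3=3, 4*3=12, 0*3=0, 4*3=12, 4*3=12 -> [12, 3, 12, 0, 12, 12] (max |s|=12)
Stage 6 (ABS): |12|=12, |3|=3, |12|=12, |0|=0, |12|=12, |12|=12 -> [12, 3, 12, 0, 12, 12] (max |s|=12)
Overall max amplitude: 12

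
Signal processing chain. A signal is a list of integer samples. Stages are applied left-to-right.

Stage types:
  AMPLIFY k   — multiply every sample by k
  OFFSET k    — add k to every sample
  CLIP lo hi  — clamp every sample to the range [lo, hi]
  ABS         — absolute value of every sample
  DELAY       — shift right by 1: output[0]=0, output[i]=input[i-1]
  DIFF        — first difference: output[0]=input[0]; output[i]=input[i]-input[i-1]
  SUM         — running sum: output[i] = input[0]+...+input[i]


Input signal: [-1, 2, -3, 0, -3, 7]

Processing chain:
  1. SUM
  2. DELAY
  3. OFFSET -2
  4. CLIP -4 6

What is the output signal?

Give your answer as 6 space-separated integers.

Answer: -2 -3 -1 -4 -4 -4

Derivation:
Input: [-1, 2, -3, 0, -3, 7]
Stage 1 (SUM): sum[0..0]=-1, sum[0..1]=1, sum[0..2]=-2, sum[0..3]=-2, sum[0..4]=-5, sum[0..5]=2 -> [-1, 1, -2, -2, -5, 2]
Stage 2 (DELAY): [0, -1, 1, -2, -2, -5] = [0, -1, 1, -2, -2, -5] -> [0, -1, 1, -2, -2, -5]
Stage 3 (OFFSET -2): 0+-2=-2, -1+-2=-3, 1+-2=-1, -2+-2=-4, -2+-2=-4, -5+-2=-7 -> [-2, -3, -1, -4, -4, -7]
Stage 4 (CLIP -4 6): clip(-2,-4,6)=-2, clip(-3,-4,6)=-3, clip(-1,-4,6)=-1, clip(-4,-4,6)=-4, clip(-4,-4,6)=-4, clip(-7,-4,6)=-4 -> [-2, -3, -1, -4, -4, -4]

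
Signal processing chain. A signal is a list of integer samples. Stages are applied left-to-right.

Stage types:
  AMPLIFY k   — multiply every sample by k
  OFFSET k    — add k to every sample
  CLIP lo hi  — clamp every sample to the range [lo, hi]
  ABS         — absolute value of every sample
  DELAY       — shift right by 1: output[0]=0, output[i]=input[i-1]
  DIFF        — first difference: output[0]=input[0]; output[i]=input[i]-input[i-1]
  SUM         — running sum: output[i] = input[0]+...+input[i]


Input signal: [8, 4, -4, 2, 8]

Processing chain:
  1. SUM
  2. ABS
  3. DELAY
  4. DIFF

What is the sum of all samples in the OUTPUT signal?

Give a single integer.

Answer: 10

Derivation:
Input: [8, 4, -4, 2, 8]
Stage 1 (SUM): sum[0..0]=8, sum[0..1]=12, sum[0..2]=8, sum[0..3]=10, sum[0..4]=18 -> [8, 12, 8, 10, 18]
Stage 2 (ABS): |8|=8, |12|=12, |8|=8, |10|=10, |18|=18 -> [8, 12, 8, 10, 18]
Stage 3 (DELAY): [0, 8, 12, 8, 10] = [0, 8, 12, 8, 10] -> [0, 8, 12, 8, 10]
Stage 4 (DIFF): s[0]=0, 8-0=8, 12-8=4, 8-12=-4, 10-8=2 -> [0, 8, 4, -4, 2]
Output sum: 10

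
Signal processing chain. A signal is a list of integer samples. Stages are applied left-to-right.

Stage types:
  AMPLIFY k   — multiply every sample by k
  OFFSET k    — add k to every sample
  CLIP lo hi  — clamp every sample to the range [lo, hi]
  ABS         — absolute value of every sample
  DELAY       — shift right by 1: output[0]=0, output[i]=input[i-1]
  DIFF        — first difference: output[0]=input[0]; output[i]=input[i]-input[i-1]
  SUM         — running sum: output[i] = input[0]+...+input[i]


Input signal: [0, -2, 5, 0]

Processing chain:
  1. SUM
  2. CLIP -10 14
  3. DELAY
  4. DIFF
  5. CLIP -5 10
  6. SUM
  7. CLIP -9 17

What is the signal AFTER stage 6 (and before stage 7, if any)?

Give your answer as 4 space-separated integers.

Input: [0, -2, 5, 0]
Stage 1 (SUM): sum[0..0]=0, sum[0..1]=-2, sum[0..2]=3, sum[0..3]=3 -> [0, -2, 3, 3]
Stage 2 (CLIP -10 14): clip(0,-10,14)=0, clip(-2,-10,14)=-2, clip(3,-10,14)=3, clip(3,-10,14)=3 -> [0, -2, 3, 3]
Stage 3 (DELAY): [0, 0, -2, 3] = [0, 0, -2, 3] -> [0, 0, -2, 3]
Stage 4 (DIFF): s[0]=0, 0-0=0, -2-0=-2, 3--2=5 -> [0, 0, -2, 5]
Stage 5 (CLIP -5 10): clip(0,-5,10)=0, clip(0,-5,10)=0, clip(-2,-5,10)=-2, clip(5,-5,10)=5 -> [0, 0, -2, 5]
Stage 6 (SUM): sum[0..0]=0, sum[0..1]=0, sum[0..2]=-2, sum[0..3]=3 -> [0, 0, -2, 3]

Answer: 0 0 -2 3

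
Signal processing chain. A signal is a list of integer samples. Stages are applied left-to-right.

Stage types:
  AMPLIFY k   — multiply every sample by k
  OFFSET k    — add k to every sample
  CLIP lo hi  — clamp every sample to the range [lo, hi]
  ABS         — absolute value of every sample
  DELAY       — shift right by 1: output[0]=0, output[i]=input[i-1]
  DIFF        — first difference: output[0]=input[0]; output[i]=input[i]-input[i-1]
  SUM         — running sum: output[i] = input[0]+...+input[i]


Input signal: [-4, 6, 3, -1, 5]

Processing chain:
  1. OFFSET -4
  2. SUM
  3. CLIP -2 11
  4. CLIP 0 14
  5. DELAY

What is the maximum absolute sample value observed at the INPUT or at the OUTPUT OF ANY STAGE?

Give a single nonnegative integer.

Answer: 12

Derivation:
Input: [-4, 6, 3, -1, 5] (max |s|=6)
Stage 1 (OFFSET -4): -4+-4=-8, 6+-4=2, 3+-4=-1, -1+-4=-5, 5+-4=1 -> [-8, 2, -1, -5, 1] (max |s|=8)
Stage 2 (SUM): sum[0..0]=-8, sum[0..1]=-6, sum[0..2]=-7, sum[0..3]=-12, sum[0..4]=-11 -> [-8, -6, -7, -12, -11] (max |s|=12)
Stage 3 (CLIP -2 11): clip(-8,-2,11)=-2, clip(-6,-2,11)=-2, clip(-7,-2,11)=-2, clip(-12,-2,11)=-2, clip(-11,-2,11)=-2 -> [-2, -2, -2, -2, -2] (max |s|=2)
Stage 4 (CLIP 0 14): clip(-2,0,14)=0, clip(-2,0,14)=0, clip(-2,0,14)=0, clip(-2,0,14)=0, clip(-2,0,14)=0 -> [0, 0, 0, 0, 0] (max |s|=0)
Stage 5 (DELAY): [0, 0, 0, 0, 0] = [0, 0, 0, 0, 0] -> [0, 0, 0, 0, 0] (max |s|=0)
Overall max amplitude: 12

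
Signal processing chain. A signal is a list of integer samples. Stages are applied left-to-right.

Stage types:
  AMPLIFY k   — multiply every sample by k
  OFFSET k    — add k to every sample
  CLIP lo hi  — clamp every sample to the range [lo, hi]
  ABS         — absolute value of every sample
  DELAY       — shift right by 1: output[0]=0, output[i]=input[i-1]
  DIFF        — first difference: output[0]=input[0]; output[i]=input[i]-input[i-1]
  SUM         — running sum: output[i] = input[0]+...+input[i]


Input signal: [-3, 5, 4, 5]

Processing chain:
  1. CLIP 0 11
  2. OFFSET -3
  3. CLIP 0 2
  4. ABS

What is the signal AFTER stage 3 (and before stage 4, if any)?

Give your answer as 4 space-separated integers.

Input: [-3, 5, 4, 5]
Stage 1 (CLIP 0 11): clip(-3,0,11)=0, clip(5,0,11)=5, clip(4,0,11)=4, clip(5,0,11)=5 -> [0, 5, 4, 5]
Stage 2 (OFFSET -3): 0+-3=-3, 5+-3=2, 4+-3=1, 5+-3=2 -> [-3, 2, 1, 2]
Stage 3 (CLIP 0 2): clip(-3,0,2)=0, clip(2,0,2)=2, clip(1,0,2)=1, clip(2,0,2)=2 -> [0, 2, 1, 2]

Answer: 0 2 1 2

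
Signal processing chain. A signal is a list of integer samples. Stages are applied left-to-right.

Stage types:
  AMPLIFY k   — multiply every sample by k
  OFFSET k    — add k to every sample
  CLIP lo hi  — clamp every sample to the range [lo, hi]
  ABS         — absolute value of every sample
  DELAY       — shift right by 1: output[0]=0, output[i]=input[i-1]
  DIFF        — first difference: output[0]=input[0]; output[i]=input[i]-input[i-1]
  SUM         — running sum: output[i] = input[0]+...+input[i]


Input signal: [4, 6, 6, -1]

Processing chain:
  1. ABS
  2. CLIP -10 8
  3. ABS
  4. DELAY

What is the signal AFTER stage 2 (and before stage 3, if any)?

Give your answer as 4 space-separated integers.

Answer: 4 6 6 1

Derivation:
Input: [4, 6, 6, -1]
Stage 1 (ABS): |4|=4, |6|=6, |6|=6, |-1|=1 -> [4, 6, 6, 1]
Stage 2 (CLIP -10 8): clip(4,-10,8)=4, clip(6,-10,8)=6, clip(6,-10,8)=6, clip(1,-10,8)=1 -> [4, 6, 6, 1]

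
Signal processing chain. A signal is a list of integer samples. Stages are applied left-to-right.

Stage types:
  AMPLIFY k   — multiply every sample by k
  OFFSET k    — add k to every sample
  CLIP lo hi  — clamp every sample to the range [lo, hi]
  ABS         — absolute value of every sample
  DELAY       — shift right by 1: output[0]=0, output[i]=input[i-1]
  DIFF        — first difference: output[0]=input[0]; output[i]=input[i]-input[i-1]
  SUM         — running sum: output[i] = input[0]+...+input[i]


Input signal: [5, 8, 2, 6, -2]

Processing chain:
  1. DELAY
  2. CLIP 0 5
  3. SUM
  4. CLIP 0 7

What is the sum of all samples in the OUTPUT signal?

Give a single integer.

Answer: 26

Derivation:
Input: [5, 8, 2, 6, -2]
Stage 1 (DELAY): [0, 5, 8, 2, 6] = [0, 5, 8, 2, 6] -> [0, 5, 8, 2, 6]
Stage 2 (CLIP 0 5): clip(0,0,5)=0, clip(5,0,5)=5, clip(8,0,5)=5, clip(2,0,5)=2, clip(6,0,5)=5 -> [0, 5, 5, 2, 5]
Stage 3 (SUM): sum[0..0]=0, sum[0..1]=5, sum[0..2]=10, sum[0..3]=12, sum[0..4]=17 -> [0, 5, 10, 12, 17]
Stage 4 (CLIP 0 7): clip(0,0,7)=0, clip(5,0,7)=5, clip(10,0,7)=7, clip(12,0,7)=7, clip(17,0,7)=7 -> [0, 5, 7, 7, 7]
Output sum: 26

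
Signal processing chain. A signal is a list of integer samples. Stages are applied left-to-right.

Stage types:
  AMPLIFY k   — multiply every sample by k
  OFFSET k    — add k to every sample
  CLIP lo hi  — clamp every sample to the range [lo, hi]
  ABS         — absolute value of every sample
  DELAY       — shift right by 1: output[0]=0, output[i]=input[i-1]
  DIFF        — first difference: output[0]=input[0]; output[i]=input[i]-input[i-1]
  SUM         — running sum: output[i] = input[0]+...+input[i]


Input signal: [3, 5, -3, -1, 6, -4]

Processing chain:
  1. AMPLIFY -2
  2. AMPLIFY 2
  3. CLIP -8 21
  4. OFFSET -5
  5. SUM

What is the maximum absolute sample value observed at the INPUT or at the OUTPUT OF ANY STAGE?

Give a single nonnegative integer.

Input: [3, 5, -3, -1, 6, -4] (max |s|=6)
Stage 1 (AMPLIFY -2): 3*-2=-6, 5*-2=-10, -3*-2=6, -1*-2=2, 6*-2=-12, -4*-2=8 -> [-6, -10, 6, 2, -12, 8] (max |s|=12)
Stage 2 (AMPLIFY 2): -6*2=-12, -10*2=-20, 6*2=12, 2*2=4, -12*2=-24, 8*2=16 -> [-12, -20, 12, 4, -24, 16] (max |s|=24)
Stage 3 (CLIP -8 21): clip(-12,-8,21)=-8, clip(-20,-8,21)=-8, clip(12,-8,21)=12, clip(4,-8,21)=4, clip(-24,-8,21)=-8, clip(16,-8,21)=16 -> [-8, -8, 12, 4, -8, 16] (max |s|=16)
Stage 4 (OFFSET -5): -8+-5=-13, -8+-5=-13, 12+-5=7, 4+-5=-1, -8+-5=-13, 16+-5=11 -> [-13, -13, 7, -1, -13, 11] (max |s|=13)
Stage 5 (SUM): sum[0..0]=-13, sum[0..1]=-26, sum[0..2]=-19, sum[0..3]=-20, sum[0..4]=-33, sum[0..5]=-22 -> [-13, -26, -19, -20, -33, -22] (max |s|=33)
Overall max amplitude: 33

Answer: 33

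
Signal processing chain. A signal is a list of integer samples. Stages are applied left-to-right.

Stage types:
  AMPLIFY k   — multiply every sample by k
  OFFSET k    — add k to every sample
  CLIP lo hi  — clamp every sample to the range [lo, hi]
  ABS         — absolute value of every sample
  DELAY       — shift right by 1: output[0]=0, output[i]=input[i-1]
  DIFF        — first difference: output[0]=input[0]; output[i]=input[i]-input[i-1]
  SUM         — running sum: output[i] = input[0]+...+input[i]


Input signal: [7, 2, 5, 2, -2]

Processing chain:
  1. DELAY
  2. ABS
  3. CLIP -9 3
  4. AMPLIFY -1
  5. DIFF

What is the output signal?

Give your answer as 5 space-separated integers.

Answer: 0 -3 1 -1 1

Derivation:
Input: [7, 2, 5, 2, -2]
Stage 1 (DELAY): [0, 7, 2, 5, 2] = [0, 7, 2, 5, 2] -> [0, 7, 2, 5, 2]
Stage 2 (ABS): |0|=0, |7|=7, |2|=2, |5|=5, |2|=2 -> [0, 7, 2, 5, 2]
Stage 3 (CLIP -9 3): clip(0,-9,3)=0, clip(7,-9,3)=3, clip(2,-9,3)=2, clip(5,-9,3)=3, clip(2,-9,3)=2 -> [0, 3, 2, 3, 2]
Stage 4 (AMPLIFY -1): 0*-1=0, 3*-1=-3, 2*-1=-2, 3*-1=-3, 2*-1=-2 -> [0, -3, -2, -3, -2]
Stage 5 (DIFF): s[0]=0, -3-0=-3, -2--3=1, -3--2=-1, -2--3=1 -> [0, -3, 1, -1, 1]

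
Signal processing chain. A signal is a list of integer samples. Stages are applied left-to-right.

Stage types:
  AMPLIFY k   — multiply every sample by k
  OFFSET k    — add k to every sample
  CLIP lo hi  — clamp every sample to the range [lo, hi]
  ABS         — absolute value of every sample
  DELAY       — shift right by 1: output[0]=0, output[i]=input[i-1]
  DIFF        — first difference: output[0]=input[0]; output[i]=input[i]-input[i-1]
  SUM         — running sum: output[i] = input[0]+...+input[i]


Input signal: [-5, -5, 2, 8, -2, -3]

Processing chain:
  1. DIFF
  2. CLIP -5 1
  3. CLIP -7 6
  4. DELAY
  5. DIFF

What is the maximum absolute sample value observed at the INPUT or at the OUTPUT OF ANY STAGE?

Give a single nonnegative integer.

Input: [-5, -5, 2, 8, -2, -3] (max |s|=8)
Stage 1 (DIFF): s[0]=-5, -5--5=0, 2--5=7, 8-2=6, -2-8=-10, -3--2=-1 -> [-5, 0, 7, 6, -10, -1] (max |s|=10)
Stage 2 (CLIP -5 1): clip(-5,-5,1)=-5, clip(0,-5,1)=0, clip(7,-5,1)=1, clip(6,-5,1)=1, clip(-10,-5,1)=-5, clip(-1,-5,1)=-1 -> [-5, 0, 1, 1, -5, -1] (max |s|=5)
Stage 3 (CLIP -7 6): clip(-5,-7,6)=-5, clip(0,-7,6)=0, clip(1,-7,6)=1, clip(1,-7,6)=1, clip(-5,-7,6)=-5, clip(-1,-7,6)=-1 -> [-5, 0, 1, 1, -5, -1] (max |s|=5)
Stage 4 (DELAY): [0, -5, 0, 1, 1, -5] = [0, -5, 0, 1, 1, -5] -> [0, -5, 0, 1, 1, -5] (max |s|=5)
Stage 5 (DIFF): s[0]=0, -5-0=-5, 0--5=5, 1-0=1, 1-1=0, -5-1=-6 -> [0, -5, 5, 1, 0, -6] (max |s|=6)
Overall max amplitude: 10

Answer: 10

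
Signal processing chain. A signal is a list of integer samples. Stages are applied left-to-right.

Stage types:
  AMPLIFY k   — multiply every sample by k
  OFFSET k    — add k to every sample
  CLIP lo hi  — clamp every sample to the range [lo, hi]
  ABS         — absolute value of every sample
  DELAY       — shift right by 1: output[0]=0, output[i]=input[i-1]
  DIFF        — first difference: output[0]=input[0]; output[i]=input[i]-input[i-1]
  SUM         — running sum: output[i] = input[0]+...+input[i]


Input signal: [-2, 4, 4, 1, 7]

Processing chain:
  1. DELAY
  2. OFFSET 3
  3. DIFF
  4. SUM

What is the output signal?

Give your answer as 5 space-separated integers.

Input: [-2, 4, 4, 1, 7]
Stage 1 (DELAY): [0, -2, 4, 4, 1] = [0, -2, 4, 4, 1] -> [0, -2, 4, 4, 1]
Stage 2 (OFFSET 3): 0+3=3, -2+3=1, 4+3=7, 4+3=7, 1+3=4 -> [3, 1, 7, 7, 4]
Stage 3 (DIFF): s[0]=3, 1-3=-2, 7-1=6, 7-7=0, 4-7=-3 -> [3, -2, 6, 0, -3]
Stage 4 (SUM): sum[0..0]=3, sum[0..1]=1, sum[0..2]=7, sum[0..3]=7, sum[0..4]=4 -> [3, 1, 7, 7, 4]

Answer: 3 1 7 7 4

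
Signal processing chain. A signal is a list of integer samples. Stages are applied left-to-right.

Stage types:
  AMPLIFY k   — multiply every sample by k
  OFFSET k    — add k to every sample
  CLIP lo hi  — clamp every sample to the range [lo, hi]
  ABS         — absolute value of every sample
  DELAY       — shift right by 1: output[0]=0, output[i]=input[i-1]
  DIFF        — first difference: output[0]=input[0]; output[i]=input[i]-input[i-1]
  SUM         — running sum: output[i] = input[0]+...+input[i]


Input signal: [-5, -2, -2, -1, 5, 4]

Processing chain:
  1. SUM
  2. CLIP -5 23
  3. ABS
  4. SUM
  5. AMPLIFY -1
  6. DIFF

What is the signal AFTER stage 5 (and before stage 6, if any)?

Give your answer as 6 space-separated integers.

Input: [-5, -2, -2, -1, 5, 4]
Stage 1 (SUM): sum[0..0]=-5, sum[0..1]=-7, sum[0..2]=-9, sum[0..3]=-10, sum[0..4]=-5, sum[0..5]=-1 -> [-5, -7, -9, -10, -5, -1]
Stage 2 (CLIP -5 23): clip(-5,-5,23)=-5, clip(-7,-5,23)=-5, clip(-9,-5,23)=-5, clip(-10,-5,23)=-5, clip(-5,-5,23)=-5, clip(-1,-5,23)=-1 -> [-5, -5, -5, -5, -5, -1]
Stage 3 (ABS): |-5|=5, |-5|=5, |-5|=5, |-5|=5, |-5|=5, |-1|=1 -> [5, 5, 5, 5, 5, 1]
Stage 4 (SUM): sum[0..0]=5, sum[0..1]=10, sum[0..2]=15, sum[0..3]=20, sum[0..4]=25, sum[0..5]=26 -> [5, 10, 15, 20, 25, 26]
Stage 5 (AMPLIFY -1): 5*-1=-5, 10*-1=-10, 15*-1=-15, 20*-1=-20, 25*-1=-25, 26*-1=-26 -> [-5, -10, -15, -20, -25, -26]

Answer: -5 -10 -15 -20 -25 -26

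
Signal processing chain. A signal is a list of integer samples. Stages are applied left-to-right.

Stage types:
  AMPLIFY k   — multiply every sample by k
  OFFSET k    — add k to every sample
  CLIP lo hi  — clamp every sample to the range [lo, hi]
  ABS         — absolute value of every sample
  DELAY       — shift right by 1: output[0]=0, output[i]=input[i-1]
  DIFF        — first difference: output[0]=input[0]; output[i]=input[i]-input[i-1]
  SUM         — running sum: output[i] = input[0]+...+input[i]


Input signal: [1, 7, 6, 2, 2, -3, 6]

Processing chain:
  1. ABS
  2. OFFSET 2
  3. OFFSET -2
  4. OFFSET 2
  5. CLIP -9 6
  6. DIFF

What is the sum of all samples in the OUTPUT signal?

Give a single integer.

Input: [1, 7, 6, 2, 2, -3, 6]
Stage 1 (ABS): |1|=1, |7|=7, |6|=6, |2|=2, |2|=2, |-3|=3, |6|=6 -> [1, 7, 6, 2, 2, 3, 6]
Stage 2 (OFFSET 2): 1+2=3, 7+2=9, 6+2=8, 2+2=4, 2+2=4, 3+2=5, 6+2=8 -> [3, 9, 8, 4, 4, 5, 8]
Stage 3 (OFFSET -2): 3+-2=1, 9+-2=7, 8+-2=6, 4+-2=2, 4+-2=2, 5+-2=3, 8+-2=6 -> [1, 7, 6, 2, 2, 3, 6]
Stage 4 (OFFSET 2): 1+2=3, 7+2=9, 6+2=8, 2+2=4, 2+2=4, 3+2=5, 6+2=8 -> [3, 9, 8, 4, 4, 5, 8]
Stage 5 (CLIP -9 6): clip(3,-9,6)=3, clip(9,-9,6)=6, clip(8,-9,6)=6, clip(4,-9,6)=4, clip(4,-9,6)=4, clip(5,-9,6)=5, clip(8,-9,6)=6 -> [3, 6, 6, 4, 4, 5, 6]
Stage 6 (DIFF): s[0]=3, 6-3=3, 6-6=0, 4-6=-2, 4-4=0, 5-4=1, 6-5=1 -> [3, 3, 0, -2, 0, 1, 1]
Output sum: 6

Answer: 6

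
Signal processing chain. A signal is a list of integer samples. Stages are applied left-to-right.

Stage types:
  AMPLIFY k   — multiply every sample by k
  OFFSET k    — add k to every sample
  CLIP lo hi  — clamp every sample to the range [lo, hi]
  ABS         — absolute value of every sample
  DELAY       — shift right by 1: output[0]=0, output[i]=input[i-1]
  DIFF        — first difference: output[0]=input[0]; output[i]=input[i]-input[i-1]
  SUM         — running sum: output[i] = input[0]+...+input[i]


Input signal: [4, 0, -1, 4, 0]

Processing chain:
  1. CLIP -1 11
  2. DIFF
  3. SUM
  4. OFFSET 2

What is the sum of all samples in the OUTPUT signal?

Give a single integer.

Answer: 17

Derivation:
Input: [4, 0, -1, 4, 0]
Stage 1 (CLIP -1 11): clip(4,-1,11)=4, clip(0,-1,11)=0, clip(-1,-1,11)=-1, clip(4,-1,11)=4, clip(0,-1,11)=0 -> [4, 0, -1, 4, 0]
Stage 2 (DIFF): s[0]=4, 0-4=-4, -1-0=-1, 4--1=5, 0-4=-4 -> [4, -4, -1, 5, -4]
Stage 3 (SUM): sum[0..0]=4, sum[0..1]=0, sum[0..2]=-1, sum[0..3]=4, sum[0..4]=0 -> [4, 0, -1, 4, 0]
Stage 4 (OFFSET 2): 4+2=6, 0+2=2, -1+2=1, 4+2=6, 0+2=2 -> [6, 2, 1, 6, 2]
Output sum: 17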